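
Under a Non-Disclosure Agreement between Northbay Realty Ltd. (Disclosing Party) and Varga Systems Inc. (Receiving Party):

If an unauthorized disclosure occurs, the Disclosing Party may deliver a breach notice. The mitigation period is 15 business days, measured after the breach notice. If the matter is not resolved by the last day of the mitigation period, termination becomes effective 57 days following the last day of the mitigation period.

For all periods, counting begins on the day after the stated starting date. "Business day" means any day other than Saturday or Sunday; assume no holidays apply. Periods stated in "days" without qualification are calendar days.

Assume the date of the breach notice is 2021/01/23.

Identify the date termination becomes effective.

2021/04/10

From Saturday, 2021/01/23, 15 business days (Jan 25, Jan 26, Jan 27, Jan 28, …, Feb 10, Feb 11, Feb 12, skipping weekends) brings us to Friday, 2021/02/12, which is the last day of the mitigation period.
The date termination becomes effective: 2021/02/12 + 57 days = 2021/04/10.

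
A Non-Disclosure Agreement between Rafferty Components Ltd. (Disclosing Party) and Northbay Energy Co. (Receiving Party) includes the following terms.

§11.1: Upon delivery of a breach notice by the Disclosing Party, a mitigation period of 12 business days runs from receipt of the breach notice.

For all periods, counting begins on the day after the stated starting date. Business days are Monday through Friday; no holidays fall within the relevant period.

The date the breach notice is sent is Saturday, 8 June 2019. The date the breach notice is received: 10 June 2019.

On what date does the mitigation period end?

26 June 2019

The last day of the mitigation period: counting 12 business days from Monday, 10 June 2019 (Jun 11, Jun 12, Jun 13, Jun 14, …, Jun 24, Jun 25, Jun 26, skipping weekends) reaches Wednesday, 26 June 2019.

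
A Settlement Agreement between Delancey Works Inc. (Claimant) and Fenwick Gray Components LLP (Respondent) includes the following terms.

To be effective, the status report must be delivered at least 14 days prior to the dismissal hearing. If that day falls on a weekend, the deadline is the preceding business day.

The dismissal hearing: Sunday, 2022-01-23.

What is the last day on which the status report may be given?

Counting back 14 calendar days from 2022-01-23 gives 2022-01-09. That is a Sunday, so the deadline moves back to Friday, 2022-01-07.

2022-01-07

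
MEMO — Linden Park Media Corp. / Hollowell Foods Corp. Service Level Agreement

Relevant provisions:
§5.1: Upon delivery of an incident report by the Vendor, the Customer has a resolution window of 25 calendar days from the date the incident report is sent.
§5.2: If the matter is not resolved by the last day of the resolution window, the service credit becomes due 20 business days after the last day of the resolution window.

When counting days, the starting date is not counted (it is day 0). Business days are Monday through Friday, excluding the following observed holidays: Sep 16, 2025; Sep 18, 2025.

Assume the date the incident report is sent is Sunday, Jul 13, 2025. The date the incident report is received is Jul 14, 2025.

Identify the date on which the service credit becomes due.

The last day of the resolution window: Jul 13, 2025 + 25 days = Aug 7, 2025.
From Thursday, Aug 7, 2025, 20 business days (Aug 8, Aug 11, Aug 12, Aug 13, …, Sep 2, Sep 3, Sep 4, skipping weekends) brings us to Thursday, Sep 4, 2025, which is the date on which the service credit becomes due.

Sep 4, 2025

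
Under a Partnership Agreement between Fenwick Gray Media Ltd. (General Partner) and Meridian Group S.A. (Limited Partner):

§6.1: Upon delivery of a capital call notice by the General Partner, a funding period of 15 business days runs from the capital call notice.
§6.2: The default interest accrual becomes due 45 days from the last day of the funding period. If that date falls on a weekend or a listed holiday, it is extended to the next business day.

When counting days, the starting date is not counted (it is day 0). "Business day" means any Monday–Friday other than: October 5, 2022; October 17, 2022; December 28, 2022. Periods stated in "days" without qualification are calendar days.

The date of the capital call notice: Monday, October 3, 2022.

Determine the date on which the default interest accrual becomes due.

December 12, 2022

The last day of the funding period: counting 15 business days from Monday, October 3, 2022 (Oct 4, Oct 6, Oct 7, Oct 10, …, Oct 24, Oct 25, Oct 26, skipping weekends and the listed holidays on Oct 5, Oct 17) reaches Wednesday, October 26, 2022.
The date on which the default interest accrual becomes due: 45 calendar days after October 26, 2022 is December 10, 2022. That falls on a Saturday, so it rolls to the next business day, Monday, December 12, 2022.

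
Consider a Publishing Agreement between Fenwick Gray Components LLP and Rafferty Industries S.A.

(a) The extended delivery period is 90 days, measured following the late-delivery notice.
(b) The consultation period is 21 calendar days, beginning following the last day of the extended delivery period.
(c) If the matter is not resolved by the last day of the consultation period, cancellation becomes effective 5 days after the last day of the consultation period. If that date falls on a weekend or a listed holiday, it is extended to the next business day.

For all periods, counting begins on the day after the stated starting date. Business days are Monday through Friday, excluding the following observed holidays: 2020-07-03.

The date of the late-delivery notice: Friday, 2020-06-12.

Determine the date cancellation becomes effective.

2020-10-06

Adding 90 calendar days to 2020-06-12 gives 2020-09-10, which is the last day of the extended delivery period.
Adding 21 calendar days to 2020-09-10 gives 2020-10-01, which is the last day of the consultation period.
The date cancellation becomes effective: 2020-10-01 + 5 days = 2020-10-06. 2020-10-06 is a Tuesday and is not a listed holiday, so no roll-forward applies.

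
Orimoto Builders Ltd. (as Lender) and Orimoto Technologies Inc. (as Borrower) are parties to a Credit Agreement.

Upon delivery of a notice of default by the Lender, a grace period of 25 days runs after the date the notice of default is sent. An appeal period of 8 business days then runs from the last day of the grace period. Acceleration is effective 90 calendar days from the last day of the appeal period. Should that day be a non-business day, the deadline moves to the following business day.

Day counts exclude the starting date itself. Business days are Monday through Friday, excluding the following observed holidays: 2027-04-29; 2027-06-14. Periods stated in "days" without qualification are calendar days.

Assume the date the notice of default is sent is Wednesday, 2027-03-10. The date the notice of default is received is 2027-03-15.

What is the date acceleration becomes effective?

2027-07-13

Adding 25 calendar days to 2027-03-10 gives 2027-04-04, which is the last day of the grace period.
From Sunday, 2027-04-04, 8 business days (Apr 5, Apr 6, Apr 7, Apr 8, Apr 9, Apr 12, Apr 13, Apr 14, skipping weekends) brings us to Wednesday, 2027-04-14, which is the last day of the appeal period.
The date acceleration becomes effective: 2027-04-14 + 90 days = 2027-07-13. 2027-07-13 is a Tuesday and is not a listed holiday, so no roll-forward applies.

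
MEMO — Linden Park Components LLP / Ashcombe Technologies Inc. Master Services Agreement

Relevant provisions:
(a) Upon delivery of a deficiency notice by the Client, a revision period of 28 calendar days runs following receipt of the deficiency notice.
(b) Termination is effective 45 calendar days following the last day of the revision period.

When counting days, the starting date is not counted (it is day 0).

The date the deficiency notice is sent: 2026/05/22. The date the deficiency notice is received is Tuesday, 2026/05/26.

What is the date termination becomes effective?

The last day of the revision period: 28 calendar days after 2026/05/26 is 2026/06/23.
The date termination becomes effective: 2026/06/23 + 45 days = 2026/08/07.

2026/08/07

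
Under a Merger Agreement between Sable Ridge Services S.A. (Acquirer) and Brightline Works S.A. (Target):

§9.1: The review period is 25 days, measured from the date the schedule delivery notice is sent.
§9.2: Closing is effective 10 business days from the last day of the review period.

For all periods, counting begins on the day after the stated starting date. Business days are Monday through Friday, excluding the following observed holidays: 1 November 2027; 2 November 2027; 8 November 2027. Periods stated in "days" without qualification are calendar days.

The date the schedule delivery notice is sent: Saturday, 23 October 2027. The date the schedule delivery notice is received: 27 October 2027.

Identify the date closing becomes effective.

Adding 25 calendar days to 23 October 2027 gives 17 November 2027, which is the last day of the review period.
The date closing becomes effective: counting 10 business days from Wednesday, 17 November 2027 (Nov 18, Nov 19, Nov 22, Nov 23, Nov 24, Nov 25, Nov 26, Nov 29, Nov 30, Dec 1, skipping weekends) reaches Wednesday, 1 December 2027.

1 December 2027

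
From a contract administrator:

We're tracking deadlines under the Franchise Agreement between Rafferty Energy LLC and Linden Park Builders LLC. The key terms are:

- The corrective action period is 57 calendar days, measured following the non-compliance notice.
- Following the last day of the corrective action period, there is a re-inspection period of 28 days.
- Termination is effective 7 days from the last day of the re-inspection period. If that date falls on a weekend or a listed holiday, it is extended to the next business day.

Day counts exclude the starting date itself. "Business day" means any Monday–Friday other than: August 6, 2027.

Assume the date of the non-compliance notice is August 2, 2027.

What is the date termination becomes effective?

Adding 57 calendar days to August 2, 2027 gives September 28, 2027, which is the last day of the corrective action period.
The last day of the re-inspection period: 28 calendar days after September 28, 2027 is October 26, 2027.
The date termination becomes effective: October 26, 2027 + 7 days = November 2, 2027. November 2, 2027 is a Tuesday and is not a listed holiday, so no roll-forward applies.

November 2, 2027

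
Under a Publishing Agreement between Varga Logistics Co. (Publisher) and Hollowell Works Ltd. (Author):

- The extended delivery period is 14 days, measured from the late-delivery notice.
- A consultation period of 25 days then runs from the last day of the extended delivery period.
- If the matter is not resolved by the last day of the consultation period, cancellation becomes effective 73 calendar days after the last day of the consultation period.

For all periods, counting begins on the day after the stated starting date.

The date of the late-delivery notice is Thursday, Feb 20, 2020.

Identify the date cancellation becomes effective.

Jun 11, 2020

The last day of the extended delivery period: 14 calendar days after Feb 20, 2020 is Mar 5, 2020.
The last day of the consultation period: Mar 5, 2020 + 25 days = Mar 30, 2020.
The date cancellation becomes effective: 73 calendar days after Mar 30, 2020 is Jun 11, 2020.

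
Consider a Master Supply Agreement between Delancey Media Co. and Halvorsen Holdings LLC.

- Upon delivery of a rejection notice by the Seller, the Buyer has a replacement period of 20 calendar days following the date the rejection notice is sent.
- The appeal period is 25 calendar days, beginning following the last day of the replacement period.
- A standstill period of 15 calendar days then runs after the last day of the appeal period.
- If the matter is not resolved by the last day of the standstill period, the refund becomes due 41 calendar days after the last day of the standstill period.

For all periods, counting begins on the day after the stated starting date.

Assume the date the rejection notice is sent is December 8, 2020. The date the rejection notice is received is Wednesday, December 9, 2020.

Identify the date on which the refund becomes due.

March 19, 2021

The last day of the replacement period: 20 calendar days after December 8, 2020 is December 28, 2020.
The last day of the appeal period: 25 calendar days after December 28, 2020 is January 22, 2021.
The last day of the standstill period: 15 calendar days after January 22, 2021 is February 6, 2021.
The date on which the refund becomes due: February 6, 2021 + 41 days = March 19, 2021.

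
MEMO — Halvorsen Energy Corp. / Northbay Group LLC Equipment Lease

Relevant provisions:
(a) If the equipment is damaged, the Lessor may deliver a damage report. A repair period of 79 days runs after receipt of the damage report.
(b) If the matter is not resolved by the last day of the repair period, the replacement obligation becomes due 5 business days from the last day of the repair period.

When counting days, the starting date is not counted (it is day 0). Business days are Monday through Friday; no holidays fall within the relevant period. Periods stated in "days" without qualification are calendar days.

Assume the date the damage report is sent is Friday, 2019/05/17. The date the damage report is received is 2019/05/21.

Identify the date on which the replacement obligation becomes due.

The last day of the repair period: 2019/05/21 + 79 days = 2019/08/08.
From Thursday, 2019/08/08, 5 business days (Aug 9, Aug 12, Aug 13, Aug 14, Aug 15, skipping weekends) brings us to Thursday, 2019/08/15, which is the date on which the replacement obligation becomes due.

2019/08/15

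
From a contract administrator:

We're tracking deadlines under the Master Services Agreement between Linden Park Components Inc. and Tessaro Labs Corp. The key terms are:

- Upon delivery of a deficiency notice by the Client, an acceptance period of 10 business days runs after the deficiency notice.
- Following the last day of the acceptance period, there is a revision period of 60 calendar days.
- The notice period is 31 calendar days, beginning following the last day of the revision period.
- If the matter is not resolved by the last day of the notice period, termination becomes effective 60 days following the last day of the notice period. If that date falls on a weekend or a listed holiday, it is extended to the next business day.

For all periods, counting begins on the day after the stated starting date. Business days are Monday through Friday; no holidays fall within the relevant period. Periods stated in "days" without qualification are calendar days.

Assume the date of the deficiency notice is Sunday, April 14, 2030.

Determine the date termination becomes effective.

September 24, 2030

From Sunday, April 14, 2030, 10 business days (Apr 15, Apr 16, Apr 17, Apr 18, Apr 19, Apr 22, Apr 23, Apr 24, Apr 25, Apr 26, skipping weekends) brings us to Friday, April 26, 2030, which is the last day of the acceptance period.
The last day of the revision period: April 26, 2030 + 60 days = June 25, 2030.
Adding 31 calendar days to June 25, 2030 gives July 26, 2030, which is the last day of the notice period.
The date termination becomes effective: July 26, 2030 + 60 days = September 24, 2030. September 24, 2030 is a Tuesday, so no roll-forward applies.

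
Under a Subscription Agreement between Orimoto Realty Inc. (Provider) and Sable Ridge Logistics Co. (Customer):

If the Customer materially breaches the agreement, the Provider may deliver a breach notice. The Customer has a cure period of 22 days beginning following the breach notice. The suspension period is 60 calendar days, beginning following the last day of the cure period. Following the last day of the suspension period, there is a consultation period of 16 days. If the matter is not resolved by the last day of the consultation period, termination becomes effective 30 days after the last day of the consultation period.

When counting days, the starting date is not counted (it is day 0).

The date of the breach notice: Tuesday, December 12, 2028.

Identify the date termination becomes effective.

The last day of the cure period: December 12, 2028 + 22 days = January 3, 2029.
The last day of the suspension period: January 3, 2029 + 60 days = March 4, 2029.
The last day of the consultation period: 16 calendar days after March 4, 2029 is March 20, 2029.
The date termination becomes effective: 30 calendar days after March 20, 2029 is April 19, 2029.

April 19, 2029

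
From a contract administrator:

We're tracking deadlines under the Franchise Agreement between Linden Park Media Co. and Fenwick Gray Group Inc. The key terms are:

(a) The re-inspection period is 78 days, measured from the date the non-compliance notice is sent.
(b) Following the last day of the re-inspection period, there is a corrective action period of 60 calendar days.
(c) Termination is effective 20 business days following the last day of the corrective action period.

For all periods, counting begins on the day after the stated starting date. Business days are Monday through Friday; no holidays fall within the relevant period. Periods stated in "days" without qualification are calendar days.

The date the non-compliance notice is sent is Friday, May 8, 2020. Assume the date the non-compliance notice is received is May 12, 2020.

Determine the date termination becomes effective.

Oct 21, 2020

The last day of the re-inspection period: 78 calendar days after May 8, 2020 is Jul 25, 2020.
Adding 60 calendar days to Jul 25, 2020 gives Sep 23, 2020, which is the last day of the corrective action period.
The date termination becomes effective: 20 business days after Wednesday, Sep 23, 2020, skipping weekends — Sep 24, Sep 25, Sep 28, Sep 29, …, Oct 19, Oct 20, Oct 21 — lands on Wednesday, Oct 21, 2020.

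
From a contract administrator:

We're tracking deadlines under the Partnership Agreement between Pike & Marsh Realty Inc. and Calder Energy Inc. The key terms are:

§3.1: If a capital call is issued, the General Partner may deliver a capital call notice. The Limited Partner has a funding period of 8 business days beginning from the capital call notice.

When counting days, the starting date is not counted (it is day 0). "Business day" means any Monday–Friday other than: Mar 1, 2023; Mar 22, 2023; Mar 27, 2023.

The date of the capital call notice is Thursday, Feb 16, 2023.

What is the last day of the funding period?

The last day of the funding period: counting 8 business days from Thursday, Feb 16, 2023 (Feb 17, Feb 20, Feb 21, Feb 22, Feb 23, Feb 24, Feb 27, Feb 28, skipping weekends) reaches Tuesday, Feb 28, 2023.

Feb 28, 2023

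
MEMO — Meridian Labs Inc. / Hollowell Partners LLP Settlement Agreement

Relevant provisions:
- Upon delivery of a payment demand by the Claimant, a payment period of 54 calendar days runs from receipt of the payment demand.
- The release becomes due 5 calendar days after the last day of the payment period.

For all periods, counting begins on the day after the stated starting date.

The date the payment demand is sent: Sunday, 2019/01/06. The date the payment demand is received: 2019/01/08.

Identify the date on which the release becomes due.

The last day of the payment period: 54 calendar days after 2019/01/08 is 2019/03/03.
The date on which the release becomes due: 2019/03/03 + 5 days = 2019/03/08.

2019/03/08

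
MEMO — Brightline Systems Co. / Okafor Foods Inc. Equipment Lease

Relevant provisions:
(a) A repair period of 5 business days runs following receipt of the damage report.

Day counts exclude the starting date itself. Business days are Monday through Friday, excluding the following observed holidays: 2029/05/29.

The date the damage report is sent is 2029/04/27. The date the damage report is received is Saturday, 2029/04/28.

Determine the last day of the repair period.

2029/05/04

The last day of the repair period: counting 5 business days from Saturday, 2029/04/28 (Apr 30, May 1, May 2, May 3, May 4, skipping weekends) reaches Friday, 2029/05/04.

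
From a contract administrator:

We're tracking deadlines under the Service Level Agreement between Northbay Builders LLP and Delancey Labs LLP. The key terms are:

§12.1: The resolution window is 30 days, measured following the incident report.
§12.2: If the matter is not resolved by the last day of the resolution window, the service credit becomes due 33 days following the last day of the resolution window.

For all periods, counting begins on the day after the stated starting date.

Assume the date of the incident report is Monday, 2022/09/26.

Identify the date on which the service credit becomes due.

2022/11/28

Adding 30 calendar days to 2022/09/26 gives 2022/10/26, which is the last day of the resolution window.
Adding 33 calendar days to 2022/10/26 gives 2022/11/28, which is the date on which the service credit becomes due.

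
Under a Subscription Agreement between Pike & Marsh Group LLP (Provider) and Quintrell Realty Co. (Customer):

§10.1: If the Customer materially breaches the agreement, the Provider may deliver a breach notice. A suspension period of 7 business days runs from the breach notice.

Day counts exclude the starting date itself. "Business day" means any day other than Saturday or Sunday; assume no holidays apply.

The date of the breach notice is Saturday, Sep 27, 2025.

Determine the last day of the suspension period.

Oct 7, 2025

From Saturday, Sep 27, 2025, 7 business days (Sep 29, Sep 30, Oct 1, Oct 2, Oct 3, Oct 6, Oct 7, skipping weekends) brings us to Tuesday, Oct 7, 2025, which is the last day of the suspension period.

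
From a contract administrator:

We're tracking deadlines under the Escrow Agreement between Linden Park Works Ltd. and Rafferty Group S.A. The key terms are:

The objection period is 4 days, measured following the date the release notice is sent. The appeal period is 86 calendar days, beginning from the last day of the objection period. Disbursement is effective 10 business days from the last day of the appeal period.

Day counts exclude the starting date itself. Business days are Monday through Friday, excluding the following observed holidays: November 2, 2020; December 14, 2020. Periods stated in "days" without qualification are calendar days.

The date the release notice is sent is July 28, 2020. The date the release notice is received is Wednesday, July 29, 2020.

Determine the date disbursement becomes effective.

Adding 4 calendar days to July 28, 2020 gives August 1, 2020, which is the last day of the objection period.
The last day of the appeal period: August 1, 2020 + 86 days = October 26, 2020.
The date disbursement becomes effective: counting 10 business days from Monday, October 26, 2020 (Oct 27, Oct 28, Oct 29, Oct 30, Nov 3, Nov 4, Nov 5, Nov 6, Nov 9, Nov 10, skipping weekends and the listed holiday on Nov 2) reaches Tuesday, November 10, 2020.

November 10, 2020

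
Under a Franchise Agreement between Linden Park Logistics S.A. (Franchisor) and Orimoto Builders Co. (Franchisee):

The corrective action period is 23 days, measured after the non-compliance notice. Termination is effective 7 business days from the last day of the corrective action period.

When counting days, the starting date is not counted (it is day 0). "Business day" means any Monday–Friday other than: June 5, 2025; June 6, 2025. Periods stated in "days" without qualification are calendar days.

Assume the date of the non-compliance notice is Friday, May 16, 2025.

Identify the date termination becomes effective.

June 17, 2025

The last day of the corrective action period: May 16, 2025 + 23 days = June 8, 2025.
The date termination becomes effective: counting 7 business days from Sunday, June 8, 2025 (Jun 9, Jun 10, Jun 11, Jun 12, Jun 13, Jun 16, Jun 17, skipping weekends) reaches Tuesday, June 17, 2025.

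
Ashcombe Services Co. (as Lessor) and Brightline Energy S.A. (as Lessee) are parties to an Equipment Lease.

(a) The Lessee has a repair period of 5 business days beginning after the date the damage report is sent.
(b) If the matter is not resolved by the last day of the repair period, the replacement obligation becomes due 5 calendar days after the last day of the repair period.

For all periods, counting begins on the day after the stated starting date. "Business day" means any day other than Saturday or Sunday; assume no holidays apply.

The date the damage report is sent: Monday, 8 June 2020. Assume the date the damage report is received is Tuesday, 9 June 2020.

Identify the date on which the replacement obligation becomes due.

The last day of the repair period: 5 business days after Monday, 8 June 2020, skipping weekends — Jun 9, Jun 10, Jun 11, Jun 12, Jun 15 — lands on Monday, 15 June 2020.
The date on which the replacement obligation becomes due: 5 calendar days after 15 June 2020 is 20 June 2020.

20 June 2020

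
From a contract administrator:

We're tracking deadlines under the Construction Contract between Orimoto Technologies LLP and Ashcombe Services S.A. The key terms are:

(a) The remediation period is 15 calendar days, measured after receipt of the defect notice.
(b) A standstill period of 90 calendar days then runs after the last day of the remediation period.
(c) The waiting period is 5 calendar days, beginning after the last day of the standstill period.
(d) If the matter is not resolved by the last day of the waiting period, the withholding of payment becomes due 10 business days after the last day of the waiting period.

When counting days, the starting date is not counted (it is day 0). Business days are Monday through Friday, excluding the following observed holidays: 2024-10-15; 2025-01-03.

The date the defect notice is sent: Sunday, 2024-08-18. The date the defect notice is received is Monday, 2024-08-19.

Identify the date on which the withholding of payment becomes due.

2024-12-20

The last day of the remediation period: 15 calendar days after 2024-08-19 is 2024-09-03.
Adding 90 calendar days to 2024-09-03 gives 2024-12-02, which is the last day of the standstill period.
The last day of the waiting period: 2024-12-02 + 5 days = 2024-12-07.
The date on which the withholding of payment becomes due: counting 10 business days from Saturday, 2024-12-07 (Dec 9, Dec 10, Dec 11, Dec 12, Dec 13, Dec 16, Dec 17, Dec 18, Dec 19, Dec 20, skipping weekends) reaches Friday, 2024-12-20.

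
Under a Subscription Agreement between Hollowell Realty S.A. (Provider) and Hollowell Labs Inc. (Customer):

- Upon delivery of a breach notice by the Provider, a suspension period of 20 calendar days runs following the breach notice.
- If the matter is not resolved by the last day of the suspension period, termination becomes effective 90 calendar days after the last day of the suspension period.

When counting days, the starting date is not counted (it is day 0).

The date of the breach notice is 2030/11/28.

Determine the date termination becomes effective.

Adding 20 calendar days to 2030/11/28 gives 2030/12/18, which is the last day of the suspension period.
The date termination becomes effective: 90 calendar days after 2030/12/18 is 2031/03/18.

2031/03/18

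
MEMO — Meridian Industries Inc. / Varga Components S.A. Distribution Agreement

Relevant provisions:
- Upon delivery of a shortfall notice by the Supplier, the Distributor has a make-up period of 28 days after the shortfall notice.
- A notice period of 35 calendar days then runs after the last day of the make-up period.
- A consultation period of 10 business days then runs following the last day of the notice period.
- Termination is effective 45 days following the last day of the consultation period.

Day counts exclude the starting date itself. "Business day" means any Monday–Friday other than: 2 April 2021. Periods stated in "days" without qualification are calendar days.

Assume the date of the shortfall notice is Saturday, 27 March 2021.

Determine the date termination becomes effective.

26 July 2021

Adding 28 calendar days to 27 March 2021 gives 24 April 2021, which is the last day of the make-up period.
Adding 35 calendar days to 24 April 2021 gives 29 May 2021, which is the last day of the notice period.
The last day of the consultation period: counting 10 business days from Saturday, 29 May 2021 (May 31, Jun 1, Jun 2, Jun 3, Jun 4, Jun 7, Jun 8, Jun 9, Jun 10, Jun 11, skipping weekends) reaches Friday, 11 June 2021.
Adding 45 calendar days to 11 June 2021 gives 26 July 2021, which is the date termination becomes effective.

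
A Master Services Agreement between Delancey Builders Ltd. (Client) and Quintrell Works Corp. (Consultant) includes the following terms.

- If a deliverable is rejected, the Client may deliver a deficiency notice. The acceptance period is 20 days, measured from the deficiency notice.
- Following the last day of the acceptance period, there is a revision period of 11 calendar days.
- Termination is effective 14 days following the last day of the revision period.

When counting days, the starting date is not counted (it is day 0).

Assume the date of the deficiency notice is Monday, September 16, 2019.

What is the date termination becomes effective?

The last day of the acceptance period: September 16, 2019 + 20 days = October 6, 2019.
The last day of the revision period: October 6, 2019 + 11 days = October 17, 2019.
Adding 14 calendar days to October 17, 2019 gives October 31, 2019, which is the date termination becomes effective.

October 31, 2019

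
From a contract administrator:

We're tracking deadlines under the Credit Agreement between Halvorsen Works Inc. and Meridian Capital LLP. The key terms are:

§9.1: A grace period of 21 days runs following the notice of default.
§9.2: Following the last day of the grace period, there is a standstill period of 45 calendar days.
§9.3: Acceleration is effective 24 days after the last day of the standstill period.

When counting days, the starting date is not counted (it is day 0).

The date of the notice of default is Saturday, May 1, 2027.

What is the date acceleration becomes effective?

The last day of the grace period: May 1, 2027 + 21 days = May 22, 2027.
The last day of the standstill period: May 22, 2027 + 45 days = July 6, 2027.
The date acceleration becomes effective: July 6, 2027 + 24 days = July 30, 2027.

July 30, 2027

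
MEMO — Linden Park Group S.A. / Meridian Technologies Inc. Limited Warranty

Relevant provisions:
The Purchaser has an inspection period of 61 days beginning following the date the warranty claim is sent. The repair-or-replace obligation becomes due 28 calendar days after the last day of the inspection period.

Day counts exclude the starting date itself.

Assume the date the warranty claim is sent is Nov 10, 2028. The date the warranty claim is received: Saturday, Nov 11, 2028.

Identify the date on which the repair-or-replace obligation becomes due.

Feb 7, 2029

Adding 61 calendar days to Nov 10, 2028 gives Jan 10, 2029, which is the last day of the inspection period.
The date on which the repair-or-replace obligation becomes due: Jan 10, 2029 + 28 days = Feb 7, 2029.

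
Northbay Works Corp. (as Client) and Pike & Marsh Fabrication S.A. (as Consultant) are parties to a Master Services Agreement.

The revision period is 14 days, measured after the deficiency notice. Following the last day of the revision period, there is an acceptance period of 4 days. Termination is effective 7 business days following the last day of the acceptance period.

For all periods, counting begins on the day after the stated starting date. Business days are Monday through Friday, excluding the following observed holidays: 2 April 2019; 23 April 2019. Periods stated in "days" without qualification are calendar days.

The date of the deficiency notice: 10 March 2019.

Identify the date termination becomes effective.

The last day of the revision period: 14 calendar days after 10 March 2019 is 24 March 2019.
The last day of the acceptance period: 4 calendar days after 24 March 2019 is 28 March 2019.
From Thursday, 28 March 2019, 7 business days (Mar 29, Apr 1, Apr 3, Apr 4, Apr 5, Apr 8, Apr 9, skipping weekends and the listed holiday on Apr 2) brings us to Tuesday, 9 April 2019, which is the date termination becomes effective.

9 April 2019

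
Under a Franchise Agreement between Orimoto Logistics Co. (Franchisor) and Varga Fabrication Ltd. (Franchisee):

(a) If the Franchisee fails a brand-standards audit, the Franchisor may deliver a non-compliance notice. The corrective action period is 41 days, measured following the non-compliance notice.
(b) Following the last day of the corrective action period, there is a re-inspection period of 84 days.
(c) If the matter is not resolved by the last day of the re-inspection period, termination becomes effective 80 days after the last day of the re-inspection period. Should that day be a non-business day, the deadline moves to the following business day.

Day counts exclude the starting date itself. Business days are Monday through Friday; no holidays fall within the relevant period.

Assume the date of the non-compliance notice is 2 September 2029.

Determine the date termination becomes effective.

The last day of the corrective action period: 41 calendar days after 2 September 2029 is 13 October 2029.
The last day of the re-inspection period: 84 calendar days after 13 October 2029 is 5 January 2030.
Adding 80 calendar days to 5 January 2030 gives 26 March 2030, which is the date termination becomes effective. 26 March 2030 is a Tuesday, so no roll-forward applies.

26 March 2030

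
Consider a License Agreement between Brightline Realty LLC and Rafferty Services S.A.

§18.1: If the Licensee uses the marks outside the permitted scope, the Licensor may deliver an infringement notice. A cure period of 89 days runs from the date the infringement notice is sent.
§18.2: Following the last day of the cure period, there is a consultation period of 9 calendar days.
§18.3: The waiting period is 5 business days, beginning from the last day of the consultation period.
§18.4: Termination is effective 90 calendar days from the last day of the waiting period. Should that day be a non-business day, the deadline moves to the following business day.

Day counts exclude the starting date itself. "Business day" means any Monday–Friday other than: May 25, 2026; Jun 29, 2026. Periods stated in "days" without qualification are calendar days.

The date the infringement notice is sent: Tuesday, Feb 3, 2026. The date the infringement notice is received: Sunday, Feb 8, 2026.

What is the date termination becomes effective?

Aug 17, 2026

The last day of the cure period: 89 calendar days after Feb 3, 2026 is May 3, 2026.
The last day of the consultation period: May 3, 2026 + 9 days = May 12, 2026.
The last day of the waiting period: 5 business days after Tuesday, May 12, 2026, skipping weekends — May 13, May 14, May 15, May 18, May 19 — lands on Tuesday, May 19, 2026.
The date termination becomes effective: 90 calendar days after May 19, 2026 is Aug 17, 2026. Aug 17, 2026 is a Monday and is not a listed holiday, so no roll-forward applies.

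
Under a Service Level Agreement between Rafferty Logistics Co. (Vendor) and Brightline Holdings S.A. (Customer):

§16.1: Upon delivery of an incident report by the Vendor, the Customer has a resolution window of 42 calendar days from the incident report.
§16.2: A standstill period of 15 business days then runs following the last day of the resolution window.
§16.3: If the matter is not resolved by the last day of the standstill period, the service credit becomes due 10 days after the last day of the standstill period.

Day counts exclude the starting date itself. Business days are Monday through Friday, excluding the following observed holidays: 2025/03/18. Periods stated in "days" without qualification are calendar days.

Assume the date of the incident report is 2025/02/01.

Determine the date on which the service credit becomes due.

2025/04/17

The last day of the resolution window: 2025/02/01 + 42 days = 2025/03/15.
The last day of the standstill period: 15 business days after Saturday, 2025/03/15, skipping weekends and the listed holiday on Mar 18 — Mar 17, Mar 19, Mar 20, Mar 21, …, Apr 3, Apr 4, Apr 7 — lands on Monday, 2025/04/07.
Adding 10 calendar days to 2025/04/07 gives 2025/04/17, which is the date on which the service credit becomes due.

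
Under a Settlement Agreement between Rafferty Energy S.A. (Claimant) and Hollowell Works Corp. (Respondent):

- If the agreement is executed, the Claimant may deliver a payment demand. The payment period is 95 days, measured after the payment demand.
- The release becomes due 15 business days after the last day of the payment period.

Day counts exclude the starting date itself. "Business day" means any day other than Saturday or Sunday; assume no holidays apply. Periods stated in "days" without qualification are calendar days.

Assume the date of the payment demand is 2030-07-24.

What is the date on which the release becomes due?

Adding 95 calendar days to 2030-07-24 gives 2030-10-27, which is the last day of the payment period.
The date on which the release becomes due: 15 business days after Sunday, 2030-10-27, skipping weekends — Oct 28, Oct 29, Oct 30, Oct 31, …, Nov 13, Nov 14, Nov 15 — lands on Friday, 2030-11-15.

2030-11-15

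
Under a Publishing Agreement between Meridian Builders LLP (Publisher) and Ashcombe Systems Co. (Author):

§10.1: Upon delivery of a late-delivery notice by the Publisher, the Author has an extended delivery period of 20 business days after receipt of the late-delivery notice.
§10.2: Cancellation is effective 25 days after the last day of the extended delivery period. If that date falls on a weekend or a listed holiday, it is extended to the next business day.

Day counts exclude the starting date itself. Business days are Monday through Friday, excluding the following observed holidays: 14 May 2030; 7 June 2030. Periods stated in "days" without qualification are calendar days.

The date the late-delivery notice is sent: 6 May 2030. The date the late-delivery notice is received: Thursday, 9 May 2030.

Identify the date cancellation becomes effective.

5 July 2030

The last day of the extended delivery period: counting 20 business days from Thursday, 9 May 2030 (May 10, May 13, May 15, May 16, …, Jun 5, Jun 6, Jun 10, skipping weekends and the listed holidays on May 14, Jun 7) reaches Monday, 10 June 2030.
Adding 25 calendar days to 10 June 2030 gives 5 July 2030, which is the date cancellation becomes effective. 5 July 2030 is a Friday and is not a listed holiday, so no roll-forward applies.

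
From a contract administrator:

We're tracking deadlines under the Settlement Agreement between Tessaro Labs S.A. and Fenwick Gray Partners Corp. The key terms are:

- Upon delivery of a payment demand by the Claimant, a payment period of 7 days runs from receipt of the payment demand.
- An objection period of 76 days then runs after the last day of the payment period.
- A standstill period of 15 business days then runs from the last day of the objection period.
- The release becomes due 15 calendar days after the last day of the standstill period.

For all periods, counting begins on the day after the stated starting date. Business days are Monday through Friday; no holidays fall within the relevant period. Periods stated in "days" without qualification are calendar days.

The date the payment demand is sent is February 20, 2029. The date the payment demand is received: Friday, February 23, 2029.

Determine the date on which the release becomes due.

June 22, 2029

The last day of the payment period: February 23, 2029 + 7 days = March 2, 2029.
Adding 76 calendar days to March 2, 2029 gives May 17, 2029, which is the last day of the objection period.
The last day of the standstill period: 15 business days after Thursday, May 17, 2029, skipping weekends — May 18, May 21, May 22, May 23, …, Jun 5, Jun 6, Jun 7 — lands on Thursday, June 7, 2029.
The date on which the release becomes due: 15 calendar days after June 7, 2029 is June 22, 2029.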